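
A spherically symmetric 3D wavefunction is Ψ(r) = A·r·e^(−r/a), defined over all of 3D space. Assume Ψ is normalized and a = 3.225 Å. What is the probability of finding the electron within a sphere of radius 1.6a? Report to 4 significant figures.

P ≈ 0.2194

With dV = 4πr²dr, the probability is ∫|Ψ|² dV over r ≤ 1.6a.
Normalization gives A² = 1/(3·π·a^5).
In terms of u = r/a (A², 4π and the length scale all cancel between numerator and denominator), P = [∫_{0}^{1.6} u^4·e^(-2·u) du] / [∫_{0}^{∞} u^4·e^(-2·u) du].
An antiderivative of u^4·e^(-2·u) is -(u^4/2 + u^3 + 3·u^2/2 + 3·u/2 + 3/4)·e^(-2·u); evaluating from 0 to 1.6 gives ≈ 0.164541, while the full integral is 3/4.
The region integral divided by the full integral gives P = 0.21939.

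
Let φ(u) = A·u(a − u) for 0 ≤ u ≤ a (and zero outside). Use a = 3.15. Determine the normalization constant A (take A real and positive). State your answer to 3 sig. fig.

Require ∫ |φ|² du = 1 over the whole domain.
∫|φ|² du = A²·(a^5/30).
Hence A² = 1/[a^5/30].
Substituting a = 3.15 gives A² = 0.09673, so A = 0.3110.

A ≈ 0.311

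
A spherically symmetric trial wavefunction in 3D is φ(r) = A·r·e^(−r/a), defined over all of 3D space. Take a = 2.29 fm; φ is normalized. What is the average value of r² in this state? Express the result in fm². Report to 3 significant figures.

⟨r^2⟩ ≈ 39.3 fm^2

By definition ⟨r²⟩ = ∫ r^2 |φ(r)|² 4πr² dr.
Using ∫₀^∞ rⁿ e^(−αr) dr = n!/αⁿ⁺¹, evaluating both integrals, ⟨r²⟩ = 15·a^2/2.
Putting a = 2.29 gives 39.33.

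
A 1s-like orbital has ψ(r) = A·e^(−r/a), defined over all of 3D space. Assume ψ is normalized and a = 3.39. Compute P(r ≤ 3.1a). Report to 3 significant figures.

P ≈ 0.946

Integrate the radial probability density 4πr²|ψ|² over r ≤ 3.1a.
A² is fixed by ∫₀^∞ 4πr²|ψ|² dr = 1, i.e. A² = (π·a^3)^(−1).
Let u = r/a; then A², 4π and the length scale all cancel, so P = ∫_{0}^{3.1} u^2·e^(-2·u) du ÷ ∫_{0}^{∞} u^2·e^(-2·u) du.
Using ∫ u^2·e^(-2·u) du = -(2·u^2 + 2·u + 1)·e^(-2·u)/4, the numerator is 1/4 - 1321·e^(-31/5)/200 and the denominator is 1/4.
This evaluates to P = 0.9464.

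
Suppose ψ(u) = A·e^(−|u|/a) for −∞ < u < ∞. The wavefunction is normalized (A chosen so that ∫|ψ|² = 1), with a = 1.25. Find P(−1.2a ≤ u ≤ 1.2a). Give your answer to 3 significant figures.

P = ∫_{−1.2a}^{1.2a} |ψ(u)|² du.
The normalization integral ∫|ψ|²du over the whole domain equals a·A², and A² cancels in the ratio.
Both integrals are even about u = 0, so only the u ≥ 0 halves are needed (the factors of 2 cancel). Substituting t = u/a, A² and the length scale cancel in the ratio: P = ∫_{0}^{1.2} e^(-2·t) dt / ∫_{0}^{∞} e^(-2·t) dt.
With ∫ e^(-2·t) dt = -e^(-2·t)/2 + C, the region integral is 1/2 - e^(-12/5)/2 and the full one is 1/2.
The result is P = 0.9093.

P ≈ 0.909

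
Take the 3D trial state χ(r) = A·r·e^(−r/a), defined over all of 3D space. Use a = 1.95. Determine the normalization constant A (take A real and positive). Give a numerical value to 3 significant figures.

Require ∫ |χ|² 4πr² dr = 1 over the whole domain.
(Spherical symmetry: dV = 4πr² dr.)
With ∫₀^∞ r^4 e^(−αr) dr = 4!/α^5, with χ = A·r·e^(−r/a), the integral evaluates to A²·[3·π·a^5].
So A² = (3·π·a^5)^(−1).
With a = 1.95: A² = 0.003763 and A = 0.06134.

A ≈ 0.0613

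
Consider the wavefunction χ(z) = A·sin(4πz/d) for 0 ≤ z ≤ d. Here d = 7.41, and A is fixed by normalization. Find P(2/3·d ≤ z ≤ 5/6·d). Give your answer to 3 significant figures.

P ≈ 0.0978

The probability is P = ∫ |χ|² dz over [2/3·d, 5/6·d].
With A² fixed by ∫|χ|² = 1, i.e. A² = (d/2)^(−1), substitute and integrate.
Substituting u = z/d, A² and the length scale cancel in the ratio: P = ∫_{2/3}^{5/6} sin(4·π·u)^2 du / ∫_{0}^{1} sin(4·π·u)^2 du.
With ∫ sin(4·π·u)^2 du = u/2 - sin(4·π·u)·cos(4·π·u)/(8·π) + C, the region integral is -√(3)/(16·π) + 1/12 and the full one is 1/2.
The result is P = (-√(3)/8 + π/6)/π.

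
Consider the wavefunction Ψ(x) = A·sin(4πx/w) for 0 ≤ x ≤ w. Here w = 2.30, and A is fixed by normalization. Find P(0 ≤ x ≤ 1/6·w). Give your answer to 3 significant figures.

The probability is P = ∫ |Ψ|² dx over [0, 1/6·w].
With A² fixed by ∫|Ψ|² = 1, i.e. A² = (w/2)^(−1), substitute and integrate.
Let u = x/w; then A² and the length scale cancel, so P = ∫_{0}^{1/6} sin(4·π·u)^2 du ÷ ∫_{0}^{1} sin(4·π·u)^2 du.
Using ∫ sin(4·π·u)^2 du = u/2 - sin(4·π·u)·cos(4·π·u)/(8·π), the numerator is √(3)/(32·π) + 1/12 and the denominator is 1/2.
Evaluating gives P = (√(3)/16 + π/6)/π.

P ≈ 0.201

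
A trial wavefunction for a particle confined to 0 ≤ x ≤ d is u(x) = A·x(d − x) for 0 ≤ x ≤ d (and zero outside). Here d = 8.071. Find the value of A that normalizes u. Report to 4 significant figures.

A ≈ 0.02960

Require ∫ |u|² dx = 1 over the whole domain.
∫|u|² dx = A²·(d^5/30).
So A² = (d^5/30)^(−1).
Substituting d = 8.071 gives A² = 0.00087596, so A = 0.029597.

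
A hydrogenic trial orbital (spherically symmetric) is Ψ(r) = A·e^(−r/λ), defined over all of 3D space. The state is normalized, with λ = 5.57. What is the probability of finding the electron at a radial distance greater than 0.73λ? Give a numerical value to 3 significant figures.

P = ∫ |Ψ|² 4πr² dr over r > 0.73λ.
A² is fixed by ∫₀^∞ 4πr²|Ψ|² dr = 1, i.e. A² = (π·λ^3)^(−1).
Let u = r/λ; then A², 4π and the length scale all cancel, so P = ∫_{0.73}^{∞} u^2·e^(-2·u) du ÷ ∫_{0}^{∞} u^2·e^(-2·u) du.
An antiderivative of u^2·e^(-2·u) is -(2·u^2 + 2·u + 1)·e^(-2·u)/4; evaluating from 0.73 to ∞ gives ≈ 0.20470, while the full integral is 1/4.
This evaluates to P = 0.8188.

P ≈ 0.819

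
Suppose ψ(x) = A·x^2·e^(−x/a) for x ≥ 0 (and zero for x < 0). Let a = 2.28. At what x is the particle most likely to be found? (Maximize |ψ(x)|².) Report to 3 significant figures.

Set d/dx [|ψ(x)|²] = 0 and solve for x > 0.
Solving yields x = 2·a.
With a = 2.28, the most probable position is 4.560.

x ≈ 4.56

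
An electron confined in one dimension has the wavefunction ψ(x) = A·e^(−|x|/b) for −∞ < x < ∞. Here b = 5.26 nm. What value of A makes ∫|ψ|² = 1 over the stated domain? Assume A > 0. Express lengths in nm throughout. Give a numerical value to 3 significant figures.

A ≈ 0.436 nm^(-1/2)

The normalization condition is ∫|ψ|² dx = 1 from −∞ to ∞.
Recall ∫₀^∞ x^m e^(−x/β) dx = m!·β^(m+1), ∫|ψ|² dx = A²·(b).
Setting this equal to 1 gives A² = 1/(b).
Plugging in b = 5.26 yields A = 0.4360.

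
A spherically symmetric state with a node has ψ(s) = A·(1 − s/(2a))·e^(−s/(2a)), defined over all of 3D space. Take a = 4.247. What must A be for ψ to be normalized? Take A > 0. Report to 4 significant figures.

Normalization requires ∫|ψ|² 4πs² ds = 1, integrated from 0 to ∞.
The angular integral contributes 4π, leaving ∫₀^∞ s²|ψ|² ds.
With ∫₀^∞ s^4 e^(−αs) ds = 4!/α^5, ∫|ψ|² 4πs² ds = A²·(8·π·a^3).
So A² = (8·π·a^3)^(−1).
With a = 4.247: A² = 0.00051941 and A = 0.022791.

A ≈ 0.02279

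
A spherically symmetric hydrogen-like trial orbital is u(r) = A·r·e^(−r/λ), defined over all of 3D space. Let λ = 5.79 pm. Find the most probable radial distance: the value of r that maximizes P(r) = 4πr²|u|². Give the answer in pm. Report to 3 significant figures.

Differentiate P(r) = 4πr²|u|² with respect to r and set to zero.
Solving yields r = 2·λ.
With λ = 5.79, the most probable radial distance is 11.58 pm.

r ≈ 11.6 pm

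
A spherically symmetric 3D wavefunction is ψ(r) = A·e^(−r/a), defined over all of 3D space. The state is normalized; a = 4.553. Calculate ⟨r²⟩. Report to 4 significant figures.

⟨r^2⟩ ≈ 62.19

The expectation value is the |ψ|²-weighted average of r^2: ∫ r^2|ψ|² 4πr² dr.
Recall ∫₀^∞ r^m e^(−r/β) dr = m!·β^(m+1), since the A² factors cancel between numerator and denominator, ⟨r²⟩ = 3·a^2.
Putting a = 4.553 gives 62.189.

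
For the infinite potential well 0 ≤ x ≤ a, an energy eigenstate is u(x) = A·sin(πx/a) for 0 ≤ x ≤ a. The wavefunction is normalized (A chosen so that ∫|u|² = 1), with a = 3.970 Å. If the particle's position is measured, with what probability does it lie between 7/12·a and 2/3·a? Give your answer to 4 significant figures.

|u|² is the probability density, so P = ∫_{7/12·a}^{2/3·a} |u|² dx.
With A² fixed by ∫|u|² = 1, i.e. A² = (a/2)^(−1), substitute and integrate.
Substituting t = x/a, A² and the length scale cancel in the ratio: P = ∫_{7/12}^{2/3} sin(π·t)^2 dt / ∫_{0}^{1} sin(π·t)^2 dt.
An antiderivative of sin(π·t)^2 is t/2 - sin(2·π·t)/(4·π); evaluating from 7/12 to 2/3 gives -1/(8·π) + 1/24 + √(3)/(8·π), while the full integral is 1/2.
Taking the ratio, P = (-3 + π + 3·√(3))/(12·π).

P ≈ 0.1416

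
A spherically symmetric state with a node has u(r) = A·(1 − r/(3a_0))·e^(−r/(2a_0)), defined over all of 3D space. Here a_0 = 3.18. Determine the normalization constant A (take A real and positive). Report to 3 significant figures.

A ≈ 0.0609

Normalization requires ∫|u|² 4πr² dr = 1, integrated from 0 to ∞.
With u = A·(1 − r/(3a_0))·e^(−r/(2a_0)), the integral evaluates to A²·[8·π·a_0^3/3].
So A² = (8·π·a_0^3/3)^(−1).
Substituting a_0 = 3.18 gives A² = 0.003712, so A = 0.06093.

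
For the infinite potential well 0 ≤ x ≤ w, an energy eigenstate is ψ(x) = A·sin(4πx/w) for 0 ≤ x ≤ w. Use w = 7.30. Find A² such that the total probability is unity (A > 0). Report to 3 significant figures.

Require ∫ |ψ|² dx = 1 over the whole domain.
With ∫₀^w sin²(nπx/w) dx = w/2, with ψ = A·sin(4πx/w), the integral evaluates to A²·[w/2].
Setting this equal to 1 gives A² = 1/(w/2).
With w = 7.30: A² = 0.2740 and A = 0.5234.

A^2 ≈ 0.274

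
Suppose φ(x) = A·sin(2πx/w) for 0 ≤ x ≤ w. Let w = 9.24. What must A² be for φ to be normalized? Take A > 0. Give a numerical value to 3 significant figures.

Normalization requires ∫|φ|² dx = 1, integrated from 0 to w.
Using sin²θ = (1 − cos 2θ)/2, with φ = A·sin(2πx/w), the integral evaluates to A²·[w/2].
So A² = (w/2)^(−1).
Substituting w = 9.24 gives A² = 0.2165, so A = 0.4652.

A^2 ≈ 0.216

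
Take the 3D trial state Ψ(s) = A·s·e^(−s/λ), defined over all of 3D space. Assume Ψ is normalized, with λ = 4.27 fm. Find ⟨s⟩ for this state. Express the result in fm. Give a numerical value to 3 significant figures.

⟨s⟩ ≈ 10.7 fm

⟨s⟩ = ∫ s |Ψ|² 4πs² ds over the full domain.
The ratio of the moment integral to the normalization integral gives ⟨s⟩ = 5·λ/2.
With λ = 4.27, ⟨s⟩ = 10.68.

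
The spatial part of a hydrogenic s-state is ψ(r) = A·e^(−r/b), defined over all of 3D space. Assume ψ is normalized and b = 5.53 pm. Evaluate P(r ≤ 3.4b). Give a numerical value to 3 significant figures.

P = ∫ |ψ|² 4πr² dr over r ≤ 3.4b.
The full normalization integral is A²·[π·b^3] = 1, fixing A².
Substituting u = r/b, A², 4π and the length scale all cancel in the ratio: P = ∫_{0}^{3.4} u^2·e^(-2·u) du / ∫_{0}^{∞} u^2·e^(-2·u) du.
With ∫ u^2·e^(-2·u) du = -(2·u^2 + 2·u + 1)·e^(-2·u)/4 + C, the region integral is 1/4 - 773·e^(-34/5)/100 and the full one is 1/4.
Taking the ratio yields P = 0.9656.

P ≈ 0.966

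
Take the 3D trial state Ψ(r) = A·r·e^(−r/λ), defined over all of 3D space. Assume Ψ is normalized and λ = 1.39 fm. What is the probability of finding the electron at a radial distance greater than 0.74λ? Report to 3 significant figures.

P ≈ 0.982

P = ∫ |Ψ|² 4πr² dr over r > 0.74λ.
The full normalization integral is A²·[3·π·λ^5] = 1, fixing A².
Let u = r/λ; then A², 4π and the length scale all cancel, so P = ∫_{0.74}^{∞} u^4·e^(-2·u) du ÷ ∫_{0}^{∞} u^4·e^(-2·u) du.
Using ∫ u^4·e^(-2·u) du = -(u^4/2 + u^3 + 3·u^2/2 + 3·u/2 + 3/4)·e^(-2·u), the numerator is ≈ 0.73676 and the denominator is 3/4.
Taking the ratio yields P = 0.9823.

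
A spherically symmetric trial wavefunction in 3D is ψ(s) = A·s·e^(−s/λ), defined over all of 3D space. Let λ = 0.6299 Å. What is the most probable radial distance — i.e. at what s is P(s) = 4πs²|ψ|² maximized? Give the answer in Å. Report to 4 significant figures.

Differentiate P(s) = 4πs²|ψ|² with respect to s and set to zero.
Solving yields s = 2·λ.
With λ = 0.6299, the most probable radial distance is 1.2598 Å.

s ≈ 1.260 Å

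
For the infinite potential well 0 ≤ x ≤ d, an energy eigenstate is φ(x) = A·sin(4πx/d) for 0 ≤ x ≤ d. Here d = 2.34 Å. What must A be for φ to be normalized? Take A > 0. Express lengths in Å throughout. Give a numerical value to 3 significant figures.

A ≈ 0.925 Å^(-1/2)

The normalization condition is ∫|φ|² dx = 1 from 0 to d.
Using sin²θ = (1 − cos 2θ)/2, the integral (without the A² prefactor) comes out to d/2.
Hence A² = 1/[d/2].
With d = 2.34: A² = 0.8547 and A = 0.9245.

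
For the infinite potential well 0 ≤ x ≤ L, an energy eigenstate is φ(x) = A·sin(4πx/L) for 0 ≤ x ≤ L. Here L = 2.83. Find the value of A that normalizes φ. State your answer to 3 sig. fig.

A ≈ 0.841

Require ∫ |φ|² dx = 1 over the whole domain.
With ∫₀^L sin²(nπx/L) dx = L/2, with φ = A·sin(4πx/L), the integral evaluates to A²·[L/2].
Hence A² = 1/[L/2].
Substituting L = 2.83 gives A² = 0.7067, so A = 0.8407.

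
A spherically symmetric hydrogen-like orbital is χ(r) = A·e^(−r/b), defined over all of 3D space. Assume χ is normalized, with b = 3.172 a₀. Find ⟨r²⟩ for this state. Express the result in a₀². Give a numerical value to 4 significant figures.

⟨r^2⟩ ≈ 30.18 a₀^2

⟨r²⟩ = ∫ r^2 |χ|² 4πr² dr over the full domain.
Using ∫₀^∞ rⁿ e^(−αr) dr = n!/αⁿ⁺¹, evaluating both integrals, ⟨r²⟩ = 3·b^2.
Putting b = 3.172 gives 30.185.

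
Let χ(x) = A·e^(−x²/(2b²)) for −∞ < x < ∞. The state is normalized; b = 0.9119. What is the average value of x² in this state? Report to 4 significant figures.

⟨x^2⟩ ≈ 0.4158

By definition ⟨x²⟩ = ∫ x^2 |χ(x)|² dx.
Since the A² factors cancel between numerator and denominator, ⟨x²⟩ = b^2/2.
Putting b = 0.9119 gives 0.41578.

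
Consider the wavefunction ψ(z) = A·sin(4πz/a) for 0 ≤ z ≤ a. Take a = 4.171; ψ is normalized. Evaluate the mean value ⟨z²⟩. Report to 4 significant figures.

⟨z^2⟩ ≈ 5.744

⟨z²⟩ = ∫ z^2 |ψ|² dz over the full domain.
Evaluating both integrals, ⟨z²⟩ = -a^2/(32·π^2) + a^2/3.
With a = 4.171, ⟨z^2⟩ = 5.7440.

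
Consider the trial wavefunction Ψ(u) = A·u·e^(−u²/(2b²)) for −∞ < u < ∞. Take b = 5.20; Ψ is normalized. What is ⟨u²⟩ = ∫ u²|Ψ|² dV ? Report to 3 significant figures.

⟨u^2⟩ ≈ 40.6

By definition ⟨u²⟩ = ∫ u^2 |Ψ(u)|² du.
Differentiating ∫e^(−αu²) du = √(π/α) under α to get the higher moments, evaluating both integrals, ⟨u²⟩ = 3·b^2/2.
Putting b = 5.20 gives 40.56.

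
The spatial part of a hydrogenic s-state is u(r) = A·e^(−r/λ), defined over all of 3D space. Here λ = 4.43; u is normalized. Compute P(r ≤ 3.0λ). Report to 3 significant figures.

With dV = 4πr²dr, the probability is ∫|u|² dV over r ≤ 3.0λ.
A² is fixed by ∫₀^∞ 4πr²|u|² dr = 1, i.e. A² = (π·λ^3)^(−1).
Substituting t = r/λ, A², 4π and the length scale all cancel in the ratio: P = ∫_{0}^{3.0} t^2·e^(-2·t) dt / ∫_{0}^{∞} t^2·e^(-2·t) dt.
Using ∫ t^2·e^(-2·t) dt = -(2·t^2 + 2·t + 1)·e^(-2·t)/4, the numerator is 1/4 - 25·e^(-6)/4 and the denominator is 1/4.
The region integral divided by the full integral gives P = 0.9380.

P ≈ 0.938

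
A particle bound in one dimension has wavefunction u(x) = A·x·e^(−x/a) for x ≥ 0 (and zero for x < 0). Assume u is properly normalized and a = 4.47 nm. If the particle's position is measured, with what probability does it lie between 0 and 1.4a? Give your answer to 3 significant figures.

P = ∫_{0}^{1.4a} |u(x)|² dx.
With A² fixed by ∫|u|² = 1, i.e. A² = (a^3/4)^(−1), substitute and integrate.
Let t = x/a; then A² and the length scale cancel, so P = ∫_{0}^{1.4} t^2·e^(-2·t) dt ÷ ∫_{0}^{∞} t^2·e^(-2·t) dt.
An antiderivative of t^2·e^(-2·t) is -(2·t^2 + 2·t + 1)·e^(-2·t)/4; evaluating from 0 to 1.4 gives 1/4 - 193·e^(-14/5)/100, while the full integral is 1/4.
Taking the ratio, P = 0.5305.

P ≈ 0.531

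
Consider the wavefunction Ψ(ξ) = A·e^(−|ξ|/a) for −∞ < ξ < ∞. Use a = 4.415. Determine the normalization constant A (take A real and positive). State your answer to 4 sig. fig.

A ≈ 0.4759

We need A² ∫|f|² dξ = 1, taking the integral from −∞ to ∞.
With ∫₀^∞ ξ^0 e^(−αξ) dξ = 0!/α^1, with Ψ = A·e^(−|ξ|/a), the integral evaluates to A²·[a].
Hence A² = 1/[a].
With a = 4.415: A² = 0.22650 and A = 0.47592.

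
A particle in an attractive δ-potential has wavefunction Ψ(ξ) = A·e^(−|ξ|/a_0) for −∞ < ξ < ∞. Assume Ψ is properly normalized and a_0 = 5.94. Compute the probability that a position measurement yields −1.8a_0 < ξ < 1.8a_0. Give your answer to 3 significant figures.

|Ψ|² is the probability density, so P = ∫_{−1.8a_0}^{1.8a_0} |Ψ|² dξ.
Since A² = 1/(a_0), this is the region integral divided by the full normalization integral.
Both integrals are even about ξ = 0, so only the ξ ≥ 0 halves are needed (the factors of 2 cancel). Let u = ξ/a_0; then A² and the length scale cancel, so P = ∫_{0}^{1.8} e^(-2·u) du ÷ ∫_{0}^{∞} e^(-2·u) du.
Using ∫ e^(-2·u) du = -e^(-2·u)/2, the numerator is 1/2 - e^(-18/5)/2 and the denominator is 1/2.
Evaluating gives P = 0.9727.

P ≈ 0.973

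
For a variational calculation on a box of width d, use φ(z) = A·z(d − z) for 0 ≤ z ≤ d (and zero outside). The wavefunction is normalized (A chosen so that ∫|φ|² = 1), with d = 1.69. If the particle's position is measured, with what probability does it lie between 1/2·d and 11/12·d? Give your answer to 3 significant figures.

P ≈ 0.495

|φ|² is the probability density, so P = ∫_{1/2·d}^{11/12·d} |φ|² dz.
The normalization integral ∫|φ|²dz over the whole domain equals d^5/30·A², and A² cancels in the ratio.
In terms of u = z/d (A² and the length scale cancel between numerator and denominator), P = [∫_{1/2}^{11/12} u^2·(1 - u)^2 du] / [∫_{0}^{1} u^2·(1 - u)^2 du].
An antiderivative of u^2·(1 - u)^2 is u^3·(6·u^2 - 15·u + 10)/30; evaluating from 1/2 to 11/12 gives ≈ 0.016497, while the full integral is 1/30.
Taking the ratio, P = 0.4949.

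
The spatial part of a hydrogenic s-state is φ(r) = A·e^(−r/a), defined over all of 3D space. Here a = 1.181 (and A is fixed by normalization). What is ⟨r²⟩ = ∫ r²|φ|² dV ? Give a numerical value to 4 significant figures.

⟨r^2⟩ ≈ 4.184

By definition ⟨r²⟩ = ∫ r^2 |φ(r)|² 4πr² dr.
With ∫₀^∞ r^4 e^(−αr) dr = 4!/α^5, the ratio of the moment integral to the normalization integral gives ⟨r²⟩ = 3·a^2.
Putting a = 1.181 gives 4.1843.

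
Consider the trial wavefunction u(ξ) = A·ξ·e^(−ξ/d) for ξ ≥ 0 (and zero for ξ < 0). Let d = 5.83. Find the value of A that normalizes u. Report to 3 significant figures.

Require ∫ |u|² dξ = 1 over the whole domain.
Using ∫₀^∞ ξⁿ e^(−αξ) dξ = n!/αⁿ⁺¹, ∫|u|² dξ = A²·(d^3/4).
Plugging in d = 5.83 yields A = 0.1421.

A ≈ 0.142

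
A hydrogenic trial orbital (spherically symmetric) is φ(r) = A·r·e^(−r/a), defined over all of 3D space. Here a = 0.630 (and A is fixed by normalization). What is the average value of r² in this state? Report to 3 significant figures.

⟨r^2⟩ ≈ 2.98

The expectation value is the |φ|²-weighted average of r^2: ∫ r^2|φ|² 4πr² dr.
Recall ∫₀^∞ r^m e^(−r/β) dr = m!·β^(m+1), evaluating both integrals, ⟨r²⟩ = 15·a^2/2.
Putting a = 0.630 gives 2.977.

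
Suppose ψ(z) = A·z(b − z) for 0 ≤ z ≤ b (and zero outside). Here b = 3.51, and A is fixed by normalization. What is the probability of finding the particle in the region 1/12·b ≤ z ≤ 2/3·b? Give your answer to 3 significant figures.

P ≈ 0.785

P = ∫_{1/12·b}^{2/3·b} |ψ(z)|² dz.
The normalization integral ∫|ψ|²dz over the whole domain equals b^5/30·A², and A² cancels in the ratio.
Let u = z/b; then A² and the length scale cancel, so P = ∫_{1/12}^{2/3} u^2·(1 - u)^2 du ÷ ∫_{0}^{1} u^2·(1 - u)^2 du.
An antiderivative of u^2·(1 - u)^2 is u^3·(6·u^2 - 15·u + 10)/30; evaluating from 1/12 to 2/3 gives ≈ 0.026168, while the full integral is 1/30.
Evaluating gives P = 0.7850.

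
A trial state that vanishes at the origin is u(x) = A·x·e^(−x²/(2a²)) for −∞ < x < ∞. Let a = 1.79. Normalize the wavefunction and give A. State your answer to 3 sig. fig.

The normalization condition is ∫|u|² dx = 1 from −∞ to ∞.
The integral (without the A² prefactor) comes out to √(π)·a^3/2.
So A² = (√(π)·a^3/2)^(−1).
Plugging in a = 1.79 yields A = 0.4436.

A ≈ 0.444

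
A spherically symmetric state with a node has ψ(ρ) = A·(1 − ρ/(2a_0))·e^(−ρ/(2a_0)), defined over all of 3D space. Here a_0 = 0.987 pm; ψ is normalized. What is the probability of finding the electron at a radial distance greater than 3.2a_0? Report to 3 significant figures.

P ≈ 0.914

Integrate the radial probability density 4πρ²|ψ|² over ρ > 3.2a_0.
The full normalization integral is A²·[8·π·a_0^3] = 1, fixing A².
Let u = ρ/a_0; then A², 4π and the length scale all cancel, so P = ∫_{3.2}^{∞} u^2·(1 - u/2)^2·e^(-u) du ÷ ∫_{0}^{∞} u^2·(1 - u/2)^2·e^(-u) du.
An antiderivative of u^2·(1 - u/2)^2·e^(-u) is -(u^4/4 + u^2 + 2·u + 2)·e^(-u); evaluating from 3.2 to ∞ gives ≈ 1.8284, while the full integral is 2.
This evaluates to P = 0.9142.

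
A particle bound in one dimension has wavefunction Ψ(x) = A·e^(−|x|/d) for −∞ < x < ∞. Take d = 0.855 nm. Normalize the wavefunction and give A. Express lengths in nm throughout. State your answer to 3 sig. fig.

A ≈ 1.08 nm^(-1/2)

The normalization condition is ∫|Ψ|² dx = 1 from −∞ to ∞.
Carrying out the integral gives A² · d.
So A² = (d)^(−1).
With d = 0.855: A² = 1.170 and A = 1.081.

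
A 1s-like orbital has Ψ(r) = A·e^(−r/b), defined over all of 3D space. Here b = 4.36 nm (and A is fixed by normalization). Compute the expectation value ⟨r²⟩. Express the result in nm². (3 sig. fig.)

⟨r²⟩ = ∫ r^2 |Ψ|² 4πr² dr over the full domain.
Recall ∫₀^∞ r^m e^(−r/β) dr = m!·β^(m+1), evaluating both integrals, ⟨r²⟩ = 3·b^2.
With b = 4.36, ⟨r^2⟩ = 57.03.

⟨r^2⟩ ≈ 57.0 nm^2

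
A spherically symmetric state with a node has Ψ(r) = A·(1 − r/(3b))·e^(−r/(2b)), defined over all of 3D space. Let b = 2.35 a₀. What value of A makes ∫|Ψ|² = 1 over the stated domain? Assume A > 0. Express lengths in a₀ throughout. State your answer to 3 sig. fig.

We need A² ∫|f|² 4πr² dr = 1, taking the integral from 0 to ∞.
The angular integral contributes 4π, leaving ∫₀^∞ r²|Ψ|² dr.
Recall ∫₀^∞ r^m e^(−r/β) dr = m!·β^(m+1), the integral (without the A² prefactor) comes out to 8·π·b^3/3.
Substituting b = 2.35 gives A² = 0.009198, so A = 0.09590.

A ≈ 0.0959 a₀^(-3/2)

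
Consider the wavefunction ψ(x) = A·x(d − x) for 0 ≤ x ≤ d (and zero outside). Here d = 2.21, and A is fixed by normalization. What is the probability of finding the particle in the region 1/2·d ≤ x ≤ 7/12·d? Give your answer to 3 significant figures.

|ψ|² is the probability density, so P = ∫_{1/2·d}^{7/12·d} |ψ|² dx.
With A² fixed by ∫|ψ|² = 1, i.e. A² = (d^5/30)^(−1), substitute and integrate.
Let u = x/d; then A² and the length scale cancel, so P = ∫_{1/2}^{7/12} u^2·(1 - u)^2 du ÷ ∫_{0}^{1} u^2·(1 - u)^2 du.
With ∫ u^2·(1 - u)^2 du = u^3·(6·u^2 - 15·u + 10)/30 + C, the region integral is ≈ 0.0051127 and the full one is 1/30.
Evaluating gives P = 0.1534.

P ≈ 0.153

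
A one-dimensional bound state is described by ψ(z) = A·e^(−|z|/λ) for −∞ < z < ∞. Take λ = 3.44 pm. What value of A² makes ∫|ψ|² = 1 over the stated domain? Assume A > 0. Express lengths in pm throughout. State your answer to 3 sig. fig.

We need A² ∫|f|² dz = 1, taking the integral from −∞ to ∞.
∫|ψ|² dz = A²·(λ).
So A² = (λ)^(−1).
With λ = 3.44: A² = 0.2907 and A = 0.5392.

A^2 ≈ 0.291 pm^(-1)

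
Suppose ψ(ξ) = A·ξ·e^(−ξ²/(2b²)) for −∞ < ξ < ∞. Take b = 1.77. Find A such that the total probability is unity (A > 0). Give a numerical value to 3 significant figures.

Require ∫ |ψ|² dξ = 1 over the whole domain.
Differentiating ∫e^(−αξ²) dξ = √(π/α) under α to get the higher moments, the integral (without the A² prefactor) comes out to √(π)·b^3/2.
Plugging in b = 1.77 yields A = 0.4511.

A ≈ 0.451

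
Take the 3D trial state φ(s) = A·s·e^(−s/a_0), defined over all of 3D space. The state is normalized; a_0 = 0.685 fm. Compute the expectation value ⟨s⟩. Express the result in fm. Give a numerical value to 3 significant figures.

By definition ⟨s⟩ = ∫ s |φ(s)|² 4πs² ds.
Recall ∫₀^∞ s^m e^(−s/β) ds = m!·β^(m+1), the ratio of the moment integral to the normalization integral gives ⟨s⟩ = 5·a_0/2.
Putting a_0 = 0.685 gives 1.713.

⟨s⟩ ≈ 1.71 fm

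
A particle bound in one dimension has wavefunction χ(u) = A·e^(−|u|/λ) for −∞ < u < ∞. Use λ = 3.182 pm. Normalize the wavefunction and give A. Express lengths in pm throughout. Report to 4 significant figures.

Require ∫ |χ|² du = 1 over the whole domain.
With ∫₀^∞ u^0 e^(−αu) du = 0!/α^1, ∫|χ|² du = A²·(λ).
Setting this equal to 1 gives A² = 1/(λ).
With λ = 3.182: A² = 0.31427 and A = 0.56060.

A ≈ 0.5606 pm^(-1/2)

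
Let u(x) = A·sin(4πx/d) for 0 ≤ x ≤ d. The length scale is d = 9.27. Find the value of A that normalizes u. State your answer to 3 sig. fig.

A ≈ 0.464

Normalization requires ∫|u|² dx = 1, integrated from 0 to d.
With ∫₀^d sin²(nπx/d) dx = d/2, with u = A·sin(4πx/d), the integral evaluates to A²·[d/2].
Plugging in d = 9.27 yields A = 0.4645.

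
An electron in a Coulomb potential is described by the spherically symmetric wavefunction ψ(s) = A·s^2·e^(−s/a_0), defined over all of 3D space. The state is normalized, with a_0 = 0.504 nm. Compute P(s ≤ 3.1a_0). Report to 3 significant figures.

P ≈ 0.426

P = ∫ |ψ|² 4πs² ds over s ≤ 3.1a_0.
A² is fixed by ∫₀^∞ 4πs²|ψ|² ds = 1, i.e. A² = (45·π·a_0^7/2)^(−1).
Let u = s/a_0; then A², 4π and the length scale all cancel, so P = ∫_{0}^{3.1} u^6·e^(-2·u) du ÷ ∫_{0}^{∞} u^6·e^(-2·u) du.
An antiderivative of u^6·e^(-2·u) is -(4·u^6 + 12·u^5 + 30·u^4 + 60·u^3 + 90·u^2 + 90·u + 45)·e^(-2·u)/8; evaluating from 0 to 3.1 gives ≈ 2.3951, while the full integral is 45/8.
Taking the ratio yields P = 0.4258.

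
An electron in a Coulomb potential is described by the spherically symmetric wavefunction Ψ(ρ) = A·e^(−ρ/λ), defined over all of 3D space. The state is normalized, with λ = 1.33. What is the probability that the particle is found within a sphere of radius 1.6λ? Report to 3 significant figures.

P ≈ 0.620

With dV = 4πρ²dρ, the probability is ∫|Ψ|² dV over ρ ≤ 1.6λ.
Normalization gives A² = 1/(π·λ^3).
Substituting u = ρ/λ, A², 4π and the length scale all cancel in the ratio: P = ∫_{0}^{1.6} u^2·e^(-2·u) du / ∫_{0}^{∞} u^2·e^(-2·u) du.
An antiderivative of u^2·e^(-2·u) is -(2·u^2 + 2·u + 1)·e^(-2·u)/4; evaluating from 0 to 1.6 gives 1/4 - 233·e^(-16/5)/100, while the full integral is 1/4.
Taking the ratio yields P = 0.6201.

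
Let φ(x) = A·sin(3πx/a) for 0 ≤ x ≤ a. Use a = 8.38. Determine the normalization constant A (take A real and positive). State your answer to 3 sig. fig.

The normalization condition is ∫|φ|² dx = 1 from 0 to a.
Using sin²θ = (1 − cos 2θ)/2, carrying out the integral gives A² · a/2.
Setting this equal to 1 gives A² = 1/(a/2).
Substituting a = 8.38 gives A² = 0.2387, so A = 0.4885.

A ≈ 0.489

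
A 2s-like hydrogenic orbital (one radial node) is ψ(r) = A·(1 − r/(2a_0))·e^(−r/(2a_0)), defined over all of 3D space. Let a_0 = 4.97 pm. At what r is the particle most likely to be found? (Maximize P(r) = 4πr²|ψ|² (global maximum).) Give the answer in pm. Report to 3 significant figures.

r ≈ 26.0 pm

Set d/dr [P(r) = 4πr²|ψ|²] = 0 and solve for r > 0.
This gives r = a_0·(√(5) + 3).
With a_0 = 4.97, the most probable radial distance is 26.02 pm.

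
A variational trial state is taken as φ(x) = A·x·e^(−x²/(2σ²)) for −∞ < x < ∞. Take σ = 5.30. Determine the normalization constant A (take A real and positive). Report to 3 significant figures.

Normalization requires ∫|φ|² dx = 1, integrated from −∞ to ∞.
With ∫_{−∞}^{∞} x^(2m) e^(−αx²) dx = (2m−1)!!·√π / (2^m α^(m+1/2)), with φ = A·x·e^(−x²/(2σ²)), the integral evaluates to A²·[√(π)·σ^3/2].
With σ = 5.30: A² = 0.007579 and A = 0.08706.

A ≈ 0.0871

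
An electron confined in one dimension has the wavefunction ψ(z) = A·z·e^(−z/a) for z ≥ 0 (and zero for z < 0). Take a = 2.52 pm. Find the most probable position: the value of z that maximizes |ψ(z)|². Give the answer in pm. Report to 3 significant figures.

z ≈ 2.52 pm

Differentiate |ψ(z)|² with respect to z and set to zero.
Solving yields z = a.
With a = 2.52, the most probable position is 2.520 pm.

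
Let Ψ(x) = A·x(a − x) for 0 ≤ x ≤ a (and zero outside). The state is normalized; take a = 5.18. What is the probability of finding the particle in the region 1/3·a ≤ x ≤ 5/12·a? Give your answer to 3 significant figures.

P = ∫_{1/3·a}^{5/12·a} |Ψ(x)|² dx.
Since A² = 1/(a^5/30), this is the region integral divided by the full normalization integral.
Let u = x/a; then A² and the length scale cancel, so P = ∫_{1/3}^{5/12} u^2·(1 - u)^2 du ÷ ∫_{0}^{1} u^2·(1 - u)^2 du.
With ∫ u^2·(1 - u)^2 du = u^3·(6·u^2 - 15·u + 10)/30 + C, the region integral is ≈ 0.0045581 and the full one is 1/30.
Taking the ratio, P = 0.1367.

P ≈ 0.137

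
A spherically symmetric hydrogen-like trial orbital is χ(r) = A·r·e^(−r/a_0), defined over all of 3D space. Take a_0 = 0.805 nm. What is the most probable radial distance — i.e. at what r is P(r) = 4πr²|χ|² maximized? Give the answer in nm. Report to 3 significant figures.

The maximum of P(r) = 4πr²|χ|² occurs where its derivative vanishes.
Solving yields r = 2·a_0.
With a_0 = 0.805, the most probable radial distance is 1.610 nm.

r ≈ 1.61 nm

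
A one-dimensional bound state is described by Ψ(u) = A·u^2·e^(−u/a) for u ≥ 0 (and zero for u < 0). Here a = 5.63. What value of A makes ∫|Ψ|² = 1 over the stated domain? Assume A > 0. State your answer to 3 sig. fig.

A ≈ 0.0154

Normalization requires ∫|Ψ|² du = 1, integrated from 0 to ∞.
∫|Ψ|² du = A²·(3·a^5/4).
Hence A² = 1/[3·a^5/4].
Plugging in a = 5.63 yields A = 0.01535.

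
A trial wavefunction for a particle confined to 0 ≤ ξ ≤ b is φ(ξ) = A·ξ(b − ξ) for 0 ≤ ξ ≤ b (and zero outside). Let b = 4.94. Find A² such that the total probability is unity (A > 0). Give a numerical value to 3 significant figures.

A^2 ≈ 0.0102

Require ∫ |φ|² dξ = 1 over the whole domain.
Expanding the polynomial and integrating term by term, ∫|φ|² dξ = A²·(b^5/30).
Substituting b = 4.94 gives A² = 0.01020, so A = 0.1010.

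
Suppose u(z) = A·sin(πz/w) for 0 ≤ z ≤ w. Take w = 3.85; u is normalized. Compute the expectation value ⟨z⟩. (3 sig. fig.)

⟨z⟩ ≈ 1.93

⟨z⟩ = ∫ z |u|² dz over the full domain.
Using sin²θ = (1 − cos 2θ)/2, the ratio of the moment integral to the normalization integral gives ⟨z⟩ = w/2.
With w = 3.85, ⟨z⟩ = 1.925.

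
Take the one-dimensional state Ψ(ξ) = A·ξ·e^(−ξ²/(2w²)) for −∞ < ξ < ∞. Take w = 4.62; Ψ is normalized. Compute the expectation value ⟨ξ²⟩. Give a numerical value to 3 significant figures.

⟨ξ^2⟩ ≈ 32.0

The expectation value is the |Ψ|²-weighted average of ξ^2: ∫ ξ^2|Ψ|² dξ.
Evaluating both integrals, ⟨ξ²⟩ = 3·w^2/2.
Putting w = 4.62 gives 32.02.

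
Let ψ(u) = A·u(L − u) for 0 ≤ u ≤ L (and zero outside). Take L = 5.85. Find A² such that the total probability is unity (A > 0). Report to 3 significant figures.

A^2 ≈ 0.00438

Require ∫ |ψ|² du = 1 over the whole domain.
Carrying out the integral gives A² · L^5/30.
So A² = (L^5/30)^(−1).
Substituting L = 5.85 gives A² = 0.004379, so A = 0.06617.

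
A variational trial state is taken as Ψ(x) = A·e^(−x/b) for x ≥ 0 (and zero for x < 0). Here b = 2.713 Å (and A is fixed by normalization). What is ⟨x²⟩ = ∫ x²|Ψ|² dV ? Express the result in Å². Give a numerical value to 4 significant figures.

By definition ⟨x²⟩ = ∫ x^2 |Ψ(x)|² dx.
With ∫₀^∞ x^2 e^(−αx) dx = 2!/α^3, the ratio of the moment integral to the normalization integral gives ⟨x²⟩ = b^2/2.
With b = 2.713, ⟨x^2⟩ = 3.6802.

⟨x^2⟩ ≈ 3.680 Å^2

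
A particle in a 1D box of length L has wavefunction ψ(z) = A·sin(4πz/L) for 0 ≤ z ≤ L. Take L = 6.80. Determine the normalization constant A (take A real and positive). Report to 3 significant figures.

Normalization requires ∫|ψ|² dz = 1, integrated from 0 to L.
Using sin²θ = (1 − cos 2θ)/2, with ψ = A·sin(4πz/L), the integral evaluates to A²·[L/2].
Hence A² = 1/[L/2].
With L = 6.80: A² = 0.2941 and A = 0.5423.

A ≈ 0.542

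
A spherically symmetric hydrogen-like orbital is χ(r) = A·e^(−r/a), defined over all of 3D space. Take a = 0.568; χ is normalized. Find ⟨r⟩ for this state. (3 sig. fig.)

⟨r⟩ = ∫ r |χ|² 4πr² dr over the full domain.
Since the A² factors cancel between numerator and denominator, ⟨r⟩ = 3·a/2.
With a = 0.568, ⟨r⟩ = 0.8520.

⟨r⟩ ≈ 0.852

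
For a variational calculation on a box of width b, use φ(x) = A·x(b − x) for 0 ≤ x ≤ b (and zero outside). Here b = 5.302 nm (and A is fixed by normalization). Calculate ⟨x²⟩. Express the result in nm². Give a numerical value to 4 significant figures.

By definition ⟨x²⟩ = ∫ x^2 |φ(x)|² dx.
The ratio of the moment integral to the normalization integral gives ⟨x²⟩ = 2·b^2/7.
Putting b = 5.302 gives 8.0318.

⟨x^2⟩ ≈ 8.032 nm^2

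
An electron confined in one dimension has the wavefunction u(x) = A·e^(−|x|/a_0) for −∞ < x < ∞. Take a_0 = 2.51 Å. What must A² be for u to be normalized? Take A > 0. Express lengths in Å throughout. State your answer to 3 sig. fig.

A^2 ≈ 0.398 Å^(-1)

Normalization requires ∫|u|² dx = 1, integrated from −∞ to ∞.
Carrying out the integral gives A² · a_0.
Plugging in a_0 = 2.51 yields A = 0.6312.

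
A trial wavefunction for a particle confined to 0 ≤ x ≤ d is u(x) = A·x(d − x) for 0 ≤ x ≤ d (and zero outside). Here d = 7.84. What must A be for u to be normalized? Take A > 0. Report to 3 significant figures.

Normalization requires ∫|u|² dx = 1, integrated from 0 to d.
∫|u|² dx = A²·(d^5/30).
Hence A² = 1/[d^5/30].
With d = 7.84: A² = 0.001013 and A = 0.03183.

A ≈ 0.0318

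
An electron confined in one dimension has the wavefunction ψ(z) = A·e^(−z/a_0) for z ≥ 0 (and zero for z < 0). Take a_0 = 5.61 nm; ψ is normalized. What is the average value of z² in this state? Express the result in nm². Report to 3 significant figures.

⟨z^2⟩ ≈ 15.7 nm^2

⟨z²⟩ = ∫ z^2 |ψ|² dz over the full domain.
Using ∫₀^∞ zⁿ e^(−αz) dz = n!/αⁿ⁺¹, since the A² factors cancel between numerator and denominator, ⟨z²⟩ = a_0^2/2.
With a_0 = 5.61, ⟨z^2⟩ = 15.74.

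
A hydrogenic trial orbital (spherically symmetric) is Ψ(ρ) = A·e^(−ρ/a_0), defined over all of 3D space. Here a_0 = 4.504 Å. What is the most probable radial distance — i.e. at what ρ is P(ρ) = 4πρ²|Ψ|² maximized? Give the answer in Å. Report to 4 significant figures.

Set d/dρ [P(ρ) = 4πρ²|Ψ|²] = 0 and solve for ρ > 0.
Solving yields ρ = a_0.
With a_0 = 4.504, the most probable radial distance is 4.5040 Å.

ρ ≈ 4.504 Å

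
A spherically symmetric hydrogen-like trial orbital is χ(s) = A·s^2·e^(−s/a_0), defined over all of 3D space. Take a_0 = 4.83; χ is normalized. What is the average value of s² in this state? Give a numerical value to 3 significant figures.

The expectation value is the |χ|²-weighted average of s^2: ∫ s^2|χ|² 4πs² ds.
Since the A² factors cancel between numerator and denominator, ⟨s²⟩ = 14·a_0^2.
With a_0 = 4.83, ⟨s^2⟩ = 326.6.

⟨s^2⟩ ≈ 327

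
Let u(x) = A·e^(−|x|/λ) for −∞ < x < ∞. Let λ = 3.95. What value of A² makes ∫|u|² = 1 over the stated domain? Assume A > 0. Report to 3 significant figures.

A^2 ≈ 0.253

Require ∫ |u|² dx = 1 over the whole domain.
∫|u|² dx = A²·(λ).
So A² = (λ)^(−1).
With λ = 3.95: A² = 0.2532 and A = 0.5032.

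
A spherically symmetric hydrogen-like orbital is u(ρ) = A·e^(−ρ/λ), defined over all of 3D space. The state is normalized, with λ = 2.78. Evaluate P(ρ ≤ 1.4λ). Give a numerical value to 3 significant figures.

P = ∫ |u|² 4πρ² dρ over ρ ≤ 1.4λ.
A² is fixed by ∫₀^∞ 4πρ²|u|² dρ = 1, i.e. A² = (π·λ^3)^(−1).
Let t = ρ/λ; then A², 4π and the length scale all cancel, so P = ∫_{0}^{1.4} t^2·e^(-2·t) dt ÷ ∫_{0}^{∞} t^2·e^(-2·t) dt.
An antiderivative of t^2·e^(-2·t) is -(2·t^2 + 2·t + 1)·e^(-2·t)/4; evaluating from 0 to 1.4 gives 1/4 - 193·e^(-14/5)/100, while the full integral is 1/4.
This evaluates to P = 0.5305.

P ≈ 0.531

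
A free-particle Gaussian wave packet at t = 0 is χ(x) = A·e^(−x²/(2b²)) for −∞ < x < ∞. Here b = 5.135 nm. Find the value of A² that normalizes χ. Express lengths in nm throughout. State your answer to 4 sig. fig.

A^2 ≈ 0.1099 nm^(-1)

Require ∫ |χ|² dx = 1 over the whole domain.
Differentiating ∫e^(−αx²) dx = √(π/α) under α to get the higher moments, ∫|χ|² dx = A²·(√(π)·b).
Hence A² = 1/[√(π)·b].
With b = 5.135: A² = 0.10987 and A = 0.33147.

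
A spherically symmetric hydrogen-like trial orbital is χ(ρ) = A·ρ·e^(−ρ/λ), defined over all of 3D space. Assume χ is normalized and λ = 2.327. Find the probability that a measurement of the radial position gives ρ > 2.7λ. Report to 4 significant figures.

P ≈ 0.3733

With dV = 4πρ²dρ, the probability is ∫|χ|² dV over ρ > 2.7λ.
The full normalization integral is A²·[3·π·λ^5] = 1, fixing A².
Substituting u = ρ/λ, A², 4π and the length scale all cancel in the ratio: P = ∫_{2.7}^{∞} u^4·e^(-2·u) du / ∫_{0}^{∞} u^4·e^(-2·u) du.
Using ∫ u^4·e^(-2·u) du = -(u^4/2 + u^3 + 3·u^2/2 + 3·u/2 + 3/4)·e^(-2·u), the numerator is ≈ 0.279983 and the denominator is 3/4.
Taking the ratio yields P = 0.37331.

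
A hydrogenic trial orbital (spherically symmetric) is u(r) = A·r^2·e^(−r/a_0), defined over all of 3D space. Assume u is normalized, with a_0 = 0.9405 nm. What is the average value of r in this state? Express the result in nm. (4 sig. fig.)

⟨r⟩ ≈ 3.292 nm

The expectation value is the |u|²-weighted average of r: ∫ r|u|² 4πr² dr.
The ratio of the moment integral to the normalization integral gives ⟨r⟩ = 7·a_0/2.
Putting a_0 = 0.9405 gives 3.2918.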